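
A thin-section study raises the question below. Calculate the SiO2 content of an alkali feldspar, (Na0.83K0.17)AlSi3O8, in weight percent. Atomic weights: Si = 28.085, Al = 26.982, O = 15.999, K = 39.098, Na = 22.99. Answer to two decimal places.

M((Na0.83K0.17)AlSi3O8) = 264.957 g/mol; M(SiO2) = 60.083 g/mol.
Moles SiO2 per formula unit = 3 Si ÷ 1 = 3.0000.
SiO2 fraction = (3.0000 × 60.083) / 264.957 = 180.249/264.957 = 0.6803.

68.03 wt%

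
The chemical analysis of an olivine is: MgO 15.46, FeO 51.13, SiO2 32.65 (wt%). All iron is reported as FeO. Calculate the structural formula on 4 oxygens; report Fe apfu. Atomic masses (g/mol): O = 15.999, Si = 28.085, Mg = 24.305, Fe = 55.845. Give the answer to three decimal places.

15.46 wt% MgO ÷ 40.304 g/mol = 0.38358 mol, giving 0.38358 Mg and 0.38358 O.
51.13 wt% FeO ÷ 71.844 g/mol = 0.71168 mol, giving 0.71168 Fe and 0.71168 O.
32.65 wt% SiO2 ÷ 60.083 g/mol = 0.54341 mol, giving 0.54341 Si and 1.08682 O.
Oxygen sums to 2.18208; scaling by 4/2.18208 = 1.83311 puts the formula on 4 O.
Fe: 0.71168 × 1.83311 = 1.305 atoms per formula unit.

1.305 Fe apfu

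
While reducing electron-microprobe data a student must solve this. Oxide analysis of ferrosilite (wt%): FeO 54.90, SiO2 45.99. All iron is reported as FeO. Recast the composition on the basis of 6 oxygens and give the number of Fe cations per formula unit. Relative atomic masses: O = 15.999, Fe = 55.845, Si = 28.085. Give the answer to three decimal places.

FeO (M=71.844): mol = 0.76416; Fe = 0.76416, O = 0.76416.
SiO2 (M=60.083): mol = 0.76544; Si = 0.76544, O = 1.53088.
ΣO = 2.29504; factor = 6/ΣO = 2.61433.
Fe apfu = 0.76416 × 2.61433 = 1.998.

1.998 Fe apfu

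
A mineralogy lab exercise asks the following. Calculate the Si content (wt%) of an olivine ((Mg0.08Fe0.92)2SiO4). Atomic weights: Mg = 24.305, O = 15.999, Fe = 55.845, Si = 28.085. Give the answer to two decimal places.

Molar mass of (Mg0.08Fe0.92)2SiO4: 0.16×24.305 + 1.84×55.845 + 1×28.085 + 4×15.999 = 198.725 g/mol.
Mass of Si per formula unit: 1 × 28.085 = 28.085 g.
Weight fraction Si = 28.085 / 198.725 = 0.1413.

14.13 wt%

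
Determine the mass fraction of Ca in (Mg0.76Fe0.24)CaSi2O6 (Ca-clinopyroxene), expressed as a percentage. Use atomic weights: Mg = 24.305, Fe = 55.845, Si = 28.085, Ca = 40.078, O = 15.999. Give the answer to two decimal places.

17.88 weight percent

Formula mass = 0.76·24.305 + 0.24·55.845 + 1·40.078 + 2·28.085 + 6·15.999 = 224.117 g/mol, of which 40.078 g is Ca.
So Ca makes up 40.078/224.117 = 0.1788 of the mass, i.e. 17.88%.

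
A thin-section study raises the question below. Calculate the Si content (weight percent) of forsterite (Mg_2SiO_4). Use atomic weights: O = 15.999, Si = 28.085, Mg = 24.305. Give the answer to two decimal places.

19.96 weight percent

Formula mass = 2×24.305 + 1×28.085 + 4×15.999 = 140.691 g/mol, of which 28.085 g is Si.
So Si makes up 28.085/140.691 = 0.1996 of the mass, i.e. 19.96%.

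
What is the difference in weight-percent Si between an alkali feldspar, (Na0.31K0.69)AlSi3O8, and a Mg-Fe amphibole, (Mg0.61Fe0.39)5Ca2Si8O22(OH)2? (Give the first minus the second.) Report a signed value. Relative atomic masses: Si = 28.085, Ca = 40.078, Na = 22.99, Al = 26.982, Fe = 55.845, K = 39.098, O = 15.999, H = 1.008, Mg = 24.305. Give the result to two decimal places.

Si in (Na0.31K0.69)AlSi3O8: molar mass 273.334 g/mol; 3×28.085 = 84.255 g → 30.82 wt%.
Si in (Mg0.61Fe0.39)5Ca2Si8O22(OH)2: molar mass 873.856 g/mol; 8×28.085 = 224.680 g → 25.71 wt%.
Difference = 30.82 − 25.71 = 5.11 percentage points.

5.11 percentage points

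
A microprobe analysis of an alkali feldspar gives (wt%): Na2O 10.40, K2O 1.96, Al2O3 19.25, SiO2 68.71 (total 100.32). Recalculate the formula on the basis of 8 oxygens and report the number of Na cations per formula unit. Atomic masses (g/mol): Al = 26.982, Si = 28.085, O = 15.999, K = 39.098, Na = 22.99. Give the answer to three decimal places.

0.883 Na apfu

Na2O: 10.40/61.979 = 0.16780 mol → 0.33560 mol Na, 0.16780 mol O.
K2O: 1.96/94.195 = 0.02081 mol → 0.04162 mol K, 0.02081 mol O.
Al2O3: 19.25/101.961 = 0.18880 mol → 0.37760 mol Al, 0.56640 mol O.
SiO2: 68.71/60.083 = 1.14358 mol → 1.14358 mol Si, 2.28716 mol O.
Total oxygen = 3.04217 mol. Normalization factor = 8/3.04217 = 2.62970.
Na per 8 O = 0.33560 × 2.62970 = 0.883.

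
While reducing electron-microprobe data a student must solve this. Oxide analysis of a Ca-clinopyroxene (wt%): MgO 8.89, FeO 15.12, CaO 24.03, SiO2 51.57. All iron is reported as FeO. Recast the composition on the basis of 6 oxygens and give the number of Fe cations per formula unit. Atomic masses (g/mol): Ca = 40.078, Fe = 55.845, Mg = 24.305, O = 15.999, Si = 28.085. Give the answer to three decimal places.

0.490 Fe apfu

8.89 wt% MgO ÷ 40.304 g/mol = 0.22057 mol, giving 0.22057 Mg and 0.22057 O.
15.12 wt% FeO ÷ 71.844 g/mol = 0.21046 mol, giving 0.21046 Fe and 0.21046 O.
24.03 wt% CaO ÷ 56.077 g/mol = 0.42852 mol, giving 0.42852 Ca and 0.42852 O.
51.57 wt% SiO2 ÷ 60.083 g/mol = 0.85831 mol, giving 0.85831 Si and 1.71662 O.
Oxygen sums to 2.57617; scaling by 6/2.57617 = 2.32904 puts the formula on 6 O.
Fe: 0.21046 × 2.32904 = 0.490 atoms per formula unit.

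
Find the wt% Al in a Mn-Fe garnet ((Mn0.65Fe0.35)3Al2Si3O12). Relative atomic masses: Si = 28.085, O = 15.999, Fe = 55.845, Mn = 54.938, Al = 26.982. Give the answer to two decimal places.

M((Mn0.65Fe0.35)3Al2Si3O12) = 495.973 g/mol.
Al contributes 2 × 26.982 = 53.964 g per mole.
53.964/495.973 = 0.1088 → 10.88%.

10.88 wt%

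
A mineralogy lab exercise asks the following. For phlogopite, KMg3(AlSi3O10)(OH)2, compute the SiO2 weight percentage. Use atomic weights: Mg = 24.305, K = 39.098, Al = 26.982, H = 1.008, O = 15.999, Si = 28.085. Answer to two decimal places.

M(KMg3(AlSi3O10)(OH)2) = 417.254 g/mol; M(SiO2) = 60.083 g/mol.
Moles SiO2 per formula unit = 3 Si ÷ 1 = 3.0000.
SiO2 fraction = (3.0000 × 60.083) / 417.254 = 180.249/417.254 = 0.4320.

43.20 wt%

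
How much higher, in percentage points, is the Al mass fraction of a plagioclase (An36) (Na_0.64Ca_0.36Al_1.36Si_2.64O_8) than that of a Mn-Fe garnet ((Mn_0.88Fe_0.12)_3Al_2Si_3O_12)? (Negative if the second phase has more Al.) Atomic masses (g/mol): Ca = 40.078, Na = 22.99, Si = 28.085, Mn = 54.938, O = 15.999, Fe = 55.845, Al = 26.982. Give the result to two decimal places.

First mineral: 36.696 g Al in 267.974 g formula = 13.69 wt% Al.
Second mineral: 53.964 g Al in 495.348 g formula = 10.89 wt% Al.
13.69% − 10.89% gives a difference of 2.80 percentage points.

2.80 percentage points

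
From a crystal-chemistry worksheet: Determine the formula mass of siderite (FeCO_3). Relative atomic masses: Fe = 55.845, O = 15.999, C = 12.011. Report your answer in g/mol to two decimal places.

115.85 g/mol

The formula mass is the sum 1(55.845) + 1(12.011) + 3(15.999).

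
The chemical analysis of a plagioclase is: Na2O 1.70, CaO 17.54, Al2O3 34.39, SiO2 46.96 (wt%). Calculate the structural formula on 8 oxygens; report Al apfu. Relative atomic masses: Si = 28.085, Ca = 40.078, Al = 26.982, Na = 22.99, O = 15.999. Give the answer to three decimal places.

Na2O: 1.70/61.979 = 0.02743 mol → 0.05486 mol Na, 0.02743 mol O.
CaO: 17.54/56.077 = 0.31278 mol → 0.31278 mol Ca, 0.31278 mol O.
Al2O3: 34.39/101.961 = 0.33729 mol → 0.67458 mol Al, 1.01187 mol O.
SiO2: 46.96/60.083 = 0.78159 mol → 0.78159 mol Si, 1.56318 mol O.
Total oxygen = 2.91526 mol. Normalization factor = 8/2.91526 = 2.74418.
Al per 8 O = 0.67458 × 2.74418 = 1.851.

1.851 Al apfu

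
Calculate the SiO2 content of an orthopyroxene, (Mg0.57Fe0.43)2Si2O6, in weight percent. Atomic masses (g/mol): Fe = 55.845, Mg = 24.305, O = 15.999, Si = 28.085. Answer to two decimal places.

52.73 wt%

M((Mg0.57Fe0.43)2Si2O6) = 227.898 g/mol; M(SiO2) = 60.083 g/mol.
Moles SiO2 per formula unit = 2 Si ÷ 1 = 2.0000.
SiO2 fraction = (2.0000 × 60.083) / 227.898 = 120.166/227.898 = 0.5273.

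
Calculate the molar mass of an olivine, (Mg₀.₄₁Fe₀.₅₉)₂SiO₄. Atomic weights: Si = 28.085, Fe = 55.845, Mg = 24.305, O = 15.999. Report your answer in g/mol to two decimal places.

The formula mass is the sum 0.82·24.305 + 1.18·55.845 + 1·28.085 + 4·15.999.

177.91 g/mol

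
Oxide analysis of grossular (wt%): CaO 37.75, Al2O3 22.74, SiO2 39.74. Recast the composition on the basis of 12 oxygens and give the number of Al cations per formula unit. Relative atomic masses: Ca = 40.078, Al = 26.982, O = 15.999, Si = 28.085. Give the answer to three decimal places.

2.008 Al apfu

CaO (M=56.077): mol = 0.67318; Ca = 0.67318, O = 0.67318.
Al2O3 (M=101.961): mol = 0.22303; Al = 0.44606, O = 0.66909.
SiO2 (M=60.083): mol = 0.66142; Si = 0.66142, O = 1.32284.
ΣO = 2.66511; factor = 12/ΣO = 4.50263.
Al apfu = 0.44606 × 4.50263 = 2.008.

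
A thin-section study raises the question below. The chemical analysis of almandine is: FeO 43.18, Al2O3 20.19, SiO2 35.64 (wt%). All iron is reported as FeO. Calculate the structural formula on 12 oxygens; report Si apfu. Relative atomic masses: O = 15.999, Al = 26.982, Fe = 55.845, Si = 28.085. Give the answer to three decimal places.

2.989 Si apfu

43.18 wt% FeO ÷ 71.844 g/mol = 0.60102 mol, giving 0.60102 Fe and 0.60102 O.
20.19 wt% Al2O3 ÷ 101.961 g/mol = 0.19802 mol, giving 0.39604 Al and 0.59406 O.
35.64 wt% SiO2 ÷ 60.083 g/mol = 0.59318 mol, giving 0.59318 Si and 1.18636 O.
Oxygen sums to 2.38144; scaling by 12/2.38144 = 5.03897 puts the formula on 12 O.
Si: 0.59318 × 5.03897 = 2.989 atoms per formula unit.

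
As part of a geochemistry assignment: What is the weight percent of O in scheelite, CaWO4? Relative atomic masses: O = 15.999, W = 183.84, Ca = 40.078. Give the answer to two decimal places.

Formula mass = 1*40.078 + 1*183.84 + 4*15.999 = 287.914 g/mol, of which 63.996 g is O.
So O makes up 63.996/287.914 = 0.2223 of the mass, i.e. 22.23%.

22.23 weight percent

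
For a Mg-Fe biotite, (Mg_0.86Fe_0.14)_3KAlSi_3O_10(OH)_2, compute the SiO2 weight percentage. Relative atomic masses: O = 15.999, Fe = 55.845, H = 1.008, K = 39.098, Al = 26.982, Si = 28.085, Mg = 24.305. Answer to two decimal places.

41.87 wt%

Molar mass of (Mg_0.86Fe_0.14)_3KAlSi_3O_10(OH)_2 = 2.58×24.305 + 0.42×55.845 + 1×39.098 + 1×26.982 + 3×28.085 + 12×15.999 + 2×1.008 = 430.501 g/mol.
Each formula unit contains 3 Si, equivalent to 3/1 = 3.0000 mol SiO2.
M(SiO2) = 1×28.085 + 2×15.999 = 60.083 g/mol.
Mass of SiO2 per formula unit = 3.0000 × 60.083 = 180.249 g.
SiO2 wt% = 180.249 / 430.501 × 100 = 41.87%.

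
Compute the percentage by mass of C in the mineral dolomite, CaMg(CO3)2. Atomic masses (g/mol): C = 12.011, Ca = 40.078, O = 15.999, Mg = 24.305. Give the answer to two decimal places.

Molar mass of CaMg(CO3)2: 1·40.078 + 1·24.305 + 2·12.011 + 6·15.999 = 184.399 g/mol.
Mass of C per formula unit: 2 × 12.011 = 24.022 g.
Weight fraction C = 24.022 / 184.399 = 0.1303.

13.03 weight percent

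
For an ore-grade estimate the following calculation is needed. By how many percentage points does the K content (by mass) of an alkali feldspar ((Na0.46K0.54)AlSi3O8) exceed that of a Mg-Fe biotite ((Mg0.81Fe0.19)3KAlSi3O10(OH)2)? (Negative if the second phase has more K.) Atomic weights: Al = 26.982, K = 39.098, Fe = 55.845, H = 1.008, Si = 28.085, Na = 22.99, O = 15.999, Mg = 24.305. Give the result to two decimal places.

M((Na0.46K0.54)AlSi3O8) = 270.917 g/mol, so wt% K = 21.113/270.917 × 100 = 7.79%.
M((Mg0.81Fe0.19)3KAlSi3O10(OH)2) = 435.232 g/mol, so wt% K = 39.098/435.232 × 100 = 8.98%.
7.79 − 8.98 = -1.19 pp.

-1.19 percentage points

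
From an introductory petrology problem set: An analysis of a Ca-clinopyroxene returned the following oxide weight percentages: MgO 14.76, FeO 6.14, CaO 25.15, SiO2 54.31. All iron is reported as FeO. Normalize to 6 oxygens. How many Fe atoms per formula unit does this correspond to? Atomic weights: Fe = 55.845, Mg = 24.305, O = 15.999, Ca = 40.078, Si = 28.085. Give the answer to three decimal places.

0.189 Fe apfu

MgO (M=40.304): mol = 0.36622; Mg = 0.36622, O = 0.36622.
FeO (M=71.844): mol = 0.08546; Fe = 0.08546, O = 0.08546.
CaO (M=56.077): mol = 0.44849; Ca = 0.44849, O = 0.44849.
SiO2 (M=60.083): mol = 0.90392; Si = 0.90392, O = 1.80784.
ΣO = 2.70801; factor = 6/ΣO = 2.21565.
Fe apfu = 0.08546 × 2.21565 = 0.189.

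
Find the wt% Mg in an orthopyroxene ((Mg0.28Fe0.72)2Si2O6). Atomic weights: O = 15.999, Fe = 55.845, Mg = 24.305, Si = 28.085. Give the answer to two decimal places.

M((Mg0.28Fe0.72)2Si2O6) = 246.192 g/mol.
Mg contributes 0.56 × 24.305 = 13.611 g per mole.
13.611/246.192 = 0.0553 → 5.53%.

5.53 weight percent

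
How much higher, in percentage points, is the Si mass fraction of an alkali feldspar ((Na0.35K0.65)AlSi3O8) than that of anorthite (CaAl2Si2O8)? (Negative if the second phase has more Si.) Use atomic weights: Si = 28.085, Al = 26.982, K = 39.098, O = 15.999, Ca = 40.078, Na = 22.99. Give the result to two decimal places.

M((Na0.35K0.65)AlSi3O8) = 272.689 g/mol, so wt% Si = 84.255/272.689 × 100 = 30.90%.
M(CaAl2Si2O8) = 278.204 g/mol, so wt% Si = 56.170/278.204 × 100 = 20.19%.
30.90 − 20.19 = 10.71 pp.

10.71 percentage points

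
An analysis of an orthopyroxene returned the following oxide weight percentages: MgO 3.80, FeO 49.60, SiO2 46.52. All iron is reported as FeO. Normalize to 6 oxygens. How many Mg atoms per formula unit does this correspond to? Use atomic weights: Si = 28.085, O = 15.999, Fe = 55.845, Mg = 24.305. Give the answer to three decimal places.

0.242 Mg apfu

3.80 wt% MgO ÷ 40.304 g/mol = 0.09428 mol, giving 0.09428 Mg and 0.09428 O.
49.60 wt% FeO ÷ 71.844 g/mol = 0.69038 mol, giving 0.69038 Fe and 0.69038 O.
46.52 wt% SiO2 ÷ 60.083 g/mol = 0.77426 mol, giving 0.77426 Si and 1.54852 O.
Oxygen sums to 2.33318; scaling by 6/2.33318 = 2.57160 puts the formula on 6 O.
Mg: 0.09428 × 2.57160 = 0.242 atoms per formula unit.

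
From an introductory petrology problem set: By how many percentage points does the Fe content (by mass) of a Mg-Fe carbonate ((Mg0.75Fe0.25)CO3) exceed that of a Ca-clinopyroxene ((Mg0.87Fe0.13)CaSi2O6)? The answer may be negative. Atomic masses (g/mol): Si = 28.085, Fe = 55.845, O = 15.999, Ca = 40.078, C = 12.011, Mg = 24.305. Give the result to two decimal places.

First mineral: 13.961 g Fe in 92.198 g formula = 15.14 wt% Fe.
Second mineral: 7.260 g Fe in 220.647 g formula = 3.29 wt% Fe.
15.14% − 3.29% gives a difference of 11.85 percentage points.

11.85 percentage points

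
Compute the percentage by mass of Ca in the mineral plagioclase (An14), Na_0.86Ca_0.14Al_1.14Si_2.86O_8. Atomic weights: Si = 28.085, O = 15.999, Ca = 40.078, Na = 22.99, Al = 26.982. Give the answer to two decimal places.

Molar mass of Na_0.86Ca_0.14Al_1.14Si_2.86O_8: 0.86*22.99 + 0.14*40.078 + 1.14*26.982 + 2.86*28.085 + 8*15.999 = 264.457 g/mol.
Mass of Ca per formula unit: 0.14 × 40.078 = 5.611 g.
Weight fraction Ca = 5.611 / 264.457 = 0.0212.

2.12 wt%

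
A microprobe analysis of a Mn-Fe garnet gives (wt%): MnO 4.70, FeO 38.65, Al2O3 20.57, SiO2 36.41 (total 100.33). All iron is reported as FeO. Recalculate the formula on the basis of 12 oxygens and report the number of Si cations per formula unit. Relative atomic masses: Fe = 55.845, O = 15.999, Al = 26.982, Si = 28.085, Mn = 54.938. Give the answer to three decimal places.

MnO (M=70.937): mol = 0.06626; Mn = 0.06626, O = 0.06626.
FeO (M=71.844): mol = 0.53797; Fe = 0.53797, O = 0.53797.
Al2O3 (M=101.961): mol = 0.20174; Al = 0.40348, O = 0.60522.
SiO2 (M=60.083): mol = 0.60600; Si = 0.60600, O = 1.21200.
ΣO = 2.42145; factor = 12/ΣO = 4.95571.
Si apfu = 0.60600 × 4.95571 = 3.003.

3.003 Si apfu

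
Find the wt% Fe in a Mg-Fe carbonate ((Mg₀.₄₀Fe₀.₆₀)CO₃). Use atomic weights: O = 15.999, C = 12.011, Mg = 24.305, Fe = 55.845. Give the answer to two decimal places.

M((Mg₀.₄₀Fe₀.₆₀)CO₃) = 103.237 g/mol.
Fe contributes 0.60 × 55.845 = 33.507 g per mole.
33.507/103.237 = 0.3246 → 32.46%.

32.46 wt%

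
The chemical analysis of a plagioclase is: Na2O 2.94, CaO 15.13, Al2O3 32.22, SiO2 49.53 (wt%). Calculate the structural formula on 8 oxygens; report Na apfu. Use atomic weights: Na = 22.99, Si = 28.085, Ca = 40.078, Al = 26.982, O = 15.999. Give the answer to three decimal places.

0.260 Na apfu

Na2O: 2.94/61.979 = 0.04744 mol → 0.09488 mol Na, 0.04744 mol O.
CaO: 15.13/56.077 = 0.26981 mol → 0.26981 mol Ca, 0.26981 mol O.
Al2O3: 32.22/101.961 = 0.31600 mol → 0.63200 mol Al, 0.94800 mol O.
SiO2: 49.53/60.083 = 0.82436 mol → 0.82436 mol Si, 1.64872 mol O.
Total oxygen = 2.91397 mol. Normalization factor = 8/2.91397 = 2.74540.
Na per 8 O = 0.09488 × 2.74540 = 0.260.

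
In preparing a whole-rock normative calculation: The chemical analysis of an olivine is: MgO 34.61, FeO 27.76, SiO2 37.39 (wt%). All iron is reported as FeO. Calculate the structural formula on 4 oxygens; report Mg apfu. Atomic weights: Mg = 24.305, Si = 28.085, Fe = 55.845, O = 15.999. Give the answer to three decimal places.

1.380 Mg apfu

34.61 wt% MgO ÷ 40.304 g/mol = 0.85872 mol, giving 0.85872 Mg and 0.85872 O.
27.76 wt% FeO ÷ 71.844 g/mol = 0.38639 mol, giving 0.38639 Fe and 0.38639 O.
37.39 wt% SiO2 ÷ 60.083 g/mol = 0.62231 mol, giving 0.62231 Si and 1.24462 O.
Oxygen sums to 2.48973; scaling by 4/2.48973 = 1.60660 puts the formula on 4 O.
Mg: 0.85872 × 1.60660 = 1.380 atoms per formula unit.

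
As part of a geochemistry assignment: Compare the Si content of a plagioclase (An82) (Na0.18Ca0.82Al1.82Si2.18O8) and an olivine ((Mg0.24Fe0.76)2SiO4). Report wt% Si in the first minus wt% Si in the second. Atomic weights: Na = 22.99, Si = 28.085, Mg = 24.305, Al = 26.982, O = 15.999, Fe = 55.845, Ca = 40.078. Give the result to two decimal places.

First mineral: 61.225 g Si in 275.327 g formula = 22.24 wt% Si.
Second mineral: 28.085 g Si in 188.632 g formula = 14.89 wt% Si.
22.24% − 14.89% gives a difference of 7.35 percentage points.

7.35 percentage points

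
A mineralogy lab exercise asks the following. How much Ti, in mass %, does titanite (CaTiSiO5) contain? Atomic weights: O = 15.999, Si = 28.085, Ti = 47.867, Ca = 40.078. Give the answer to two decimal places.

24.42 mass %

M(CaTiSiO5) = 196.025 g/mol.
Ti contributes 1 × 47.867 = 47.867 g per mole.
47.867/196.025 = 0.2442 → 24.42%.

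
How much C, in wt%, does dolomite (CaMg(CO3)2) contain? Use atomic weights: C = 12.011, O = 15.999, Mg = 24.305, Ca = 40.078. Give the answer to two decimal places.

M(CaMg(CO3)2) = 184.399 g/mol.
C contributes 2 × 12.011 = 24.022 g per mole.
24.022/184.399 = 0.1303 → 13.03%.

13.03 wt%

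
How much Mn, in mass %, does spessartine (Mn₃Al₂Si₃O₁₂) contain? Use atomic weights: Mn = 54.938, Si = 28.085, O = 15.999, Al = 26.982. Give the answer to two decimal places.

Formula mass = 3*54.938 + 2*26.982 + 3*28.085 + 12*15.999 = 495.021 g/mol, of which 164.814 g is Mn.
So Mn makes up 164.814/495.021 = 0.3329 of the mass, i.e. 33.29%.

33.29 mass %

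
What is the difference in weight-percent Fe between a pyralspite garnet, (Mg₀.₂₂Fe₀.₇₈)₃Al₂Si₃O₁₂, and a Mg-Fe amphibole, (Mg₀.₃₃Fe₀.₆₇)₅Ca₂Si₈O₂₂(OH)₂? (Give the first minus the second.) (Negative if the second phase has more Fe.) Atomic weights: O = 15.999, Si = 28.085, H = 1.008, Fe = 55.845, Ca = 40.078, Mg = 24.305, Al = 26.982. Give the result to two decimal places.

First mineral: 130.677 g Fe in 476.926 g formula = 27.40 wt% Fe.
Second mineral: 187.081 g Fe in 918.012 g formula = 20.38 wt% Fe.
27.40% − 20.38% gives a difference of 7.02 percentage points.

7.02 percentage points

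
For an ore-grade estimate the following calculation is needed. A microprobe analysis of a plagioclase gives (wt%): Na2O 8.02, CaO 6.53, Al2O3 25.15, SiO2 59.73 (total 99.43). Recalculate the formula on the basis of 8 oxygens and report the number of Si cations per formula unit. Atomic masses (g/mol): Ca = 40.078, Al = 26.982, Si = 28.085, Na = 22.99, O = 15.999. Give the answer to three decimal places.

Na2O: 8.02/61.979 = 0.12940 mol → 0.25880 mol Na, 0.12940 mol O.
CaO: 6.53/56.077 = 0.11645 mol → 0.11645 mol Ca, 0.11645 mol O.
Al2O3: 25.15/101.961 = 0.24666 mol → 0.49332 mol Al, 0.73998 mol O.
SiO2: 59.73/60.083 = 0.99412 mol → 0.99412 mol Si, 1.98824 mol O.
Total oxygen = 2.97407 mol. Normalization factor = 8/2.97407 = 2.68992.
Si per 8 O = 0.99412 × 2.68992 = 2.674.

2.674 Si apfu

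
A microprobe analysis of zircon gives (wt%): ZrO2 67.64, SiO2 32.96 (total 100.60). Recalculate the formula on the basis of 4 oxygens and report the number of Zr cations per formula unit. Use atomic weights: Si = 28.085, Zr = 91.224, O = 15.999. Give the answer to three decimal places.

1.000 Zr apfu

ZrO2: 67.64/123.222 = 0.54893 mol → 0.54893 mol Zr, 1.09786 mol O.
SiO2: 32.96/60.083 = 0.54857 mol → 0.54857 mol Si, 1.09714 mol O.
Total oxygen = 2.19500 mol. Normalization factor = 4/2.19500 = 1.82232.
Zr per 4 O = 0.54893 × 1.82232 = 1.000.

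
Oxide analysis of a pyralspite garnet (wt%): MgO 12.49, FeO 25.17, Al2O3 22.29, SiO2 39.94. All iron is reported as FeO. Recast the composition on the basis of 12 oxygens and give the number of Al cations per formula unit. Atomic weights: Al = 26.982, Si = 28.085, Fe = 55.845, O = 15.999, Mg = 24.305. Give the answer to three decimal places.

MgO (M=40.304): mol = 0.30989; Mg = 0.30989, O = 0.30989.
FeO (M=71.844): mol = 0.35034; Fe = 0.35034, O = 0.35034.
Al2O3 (M=101.961): mol = 0.21861; Al = 0.43722, O = 0.65583.
SiO2 (M=60.083): mol = 0.66475; Si = 0.66475, O = 1.32950.
ΣO = 2.64556; factor = 12/ΣO = 4.53590.
Al apfu = 0.43722 × 4.53590 = 1.983.

1.983 Al apfu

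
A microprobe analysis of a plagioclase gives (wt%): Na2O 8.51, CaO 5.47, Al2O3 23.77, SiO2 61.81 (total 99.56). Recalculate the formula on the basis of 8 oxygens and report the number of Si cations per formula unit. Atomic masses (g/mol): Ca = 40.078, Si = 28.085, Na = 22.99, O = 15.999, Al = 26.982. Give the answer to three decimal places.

Na2O (M=61.979): mol = 0.13730; Na = 0.27460, O = 0.13730.
CaO (M=56.077): mol = 0.09754; Ca = 0.09754, O = 0.09754.
Al2O3 (M=101.961): mol = 0.23313; Al = 0.46626, O = 0.69939.
SiO2 (M=60.083): mol = 1.02874; Si = 1.02874, O = 2.05748.
ΣO = 2.99171; factor = 8/ΣO = 2.67406.
Si apfu = 1.02874 × 2.67406 = 2.751.

2.751 Si apfu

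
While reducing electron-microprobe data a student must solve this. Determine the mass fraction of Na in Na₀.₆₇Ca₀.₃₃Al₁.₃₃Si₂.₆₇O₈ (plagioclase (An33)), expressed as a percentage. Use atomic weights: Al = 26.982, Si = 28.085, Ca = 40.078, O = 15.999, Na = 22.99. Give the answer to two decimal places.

5.76 wt%

M(Na₀.₆₇Ca₀.₃₃Al₁.₃₃Si₂.₆₇O₈) = 267.494 g/mol.
Na contributes 0.67 × 22.99 = 15.403 g per mole.
15.403/267.494 = 0.0576 → 5.76%.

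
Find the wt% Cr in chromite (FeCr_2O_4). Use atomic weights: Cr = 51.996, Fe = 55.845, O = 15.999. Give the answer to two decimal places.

46.46 mass %

M(FeCr_2O_4) = 223.833 g/mol.
Cr contributes 2 × 51.996 = 103.992 g per mole.
103.992/223.833 = 0.4646 → 46.46%.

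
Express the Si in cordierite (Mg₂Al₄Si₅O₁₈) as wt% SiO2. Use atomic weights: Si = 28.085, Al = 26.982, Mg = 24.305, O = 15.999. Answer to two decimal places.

51.36 wt%

Molar mass of Mg₂Al₄Si₅O₁₈ = 2×24.305 + 4×26.982 + 5×28.085 + 18×15.999 = 584.945 g/mol.
Each formula unit contains 5 Si, equivalent to 5/1 = 5.0000 mol SiO2.
M(SiO2) = 1×28.085 + 2×15.999 = 60.083 g/mol.
Mass of SiO2 per formula unit = 5.0000 × 60.083 = 300.415 g.
SiO2 wt% = 300.415 / 584.945 × 100 = 51.36%.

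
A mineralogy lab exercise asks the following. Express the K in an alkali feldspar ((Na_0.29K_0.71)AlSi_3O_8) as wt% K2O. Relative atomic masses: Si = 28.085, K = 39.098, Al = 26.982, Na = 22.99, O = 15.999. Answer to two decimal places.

12.22 wt%

Molar mass of (Na_0.29K_0.71)AlSi_3O_8 = 0.29×22.99 + 0.71×39.098 + 1×26.982 + 3×28.085 + 8×15.999 = 273.656 g/mol.
Each formula unit contains 0.71 K, equivalent to 0.71/2 = 0.3550 mol K2O.
M(K2O) = 2×39.098 + 1×15.999 = 94.195 g/mol.
Mass of K2O per formula unit = 0.3550 × 94.195 = 33.439 g.
K2O wt% = 33.439 / 273.656 × 100 = 12.22%.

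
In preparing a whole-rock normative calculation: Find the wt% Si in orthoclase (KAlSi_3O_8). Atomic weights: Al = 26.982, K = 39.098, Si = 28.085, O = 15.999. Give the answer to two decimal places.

30.27 wt%

M(KAlSi_3O_8) = 278.327 g/mol.
Si contributes 3 × 28.085 = 84.255 g per mole.
84.255/278.327 = 0.3027 → 30.27%.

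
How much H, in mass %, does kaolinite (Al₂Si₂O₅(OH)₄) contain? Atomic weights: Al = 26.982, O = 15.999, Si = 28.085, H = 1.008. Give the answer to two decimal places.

1.56 mass %

Formula mass = 2*26.982 + 2*28.085 + 9*15.999 + 4*1.008 = 258.157 g/mol, of which 4.032 g is H.
So H makes up 4.032/258.157 = 0.0156 of the mass, i.e. 1.56%.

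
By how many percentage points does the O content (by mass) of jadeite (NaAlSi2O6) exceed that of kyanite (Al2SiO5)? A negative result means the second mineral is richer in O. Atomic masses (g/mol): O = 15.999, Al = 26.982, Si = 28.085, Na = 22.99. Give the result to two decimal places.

O in NaAlSi2O6: molar mass 202.136 g/mol; 6×15.999 = 95.994 g → 47.49 wt%.
O in Al2SiO5: molar mass 162.044 g/mol; 5×15.999 = 79.995 g → 49.37 wt%.
Difference = 47.49 − 49.37 = -1.88 percentage points.

-1.88 percentage points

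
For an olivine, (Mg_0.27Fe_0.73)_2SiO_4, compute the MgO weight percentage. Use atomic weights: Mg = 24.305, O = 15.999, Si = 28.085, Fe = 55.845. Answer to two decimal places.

M((Mg_0.27Fe_0.73)_2SiO_4) = 186.739 g/mol; M(MgO) = 40.304 g/mol.
Moles MgO per formula unit = 0.54 Mg ÷ 1 = 0.5400.
MgO fraction = (0.5400 × 40.304) / 186.739 = 21.764/186.739 = 0.1165.

11.65 wt%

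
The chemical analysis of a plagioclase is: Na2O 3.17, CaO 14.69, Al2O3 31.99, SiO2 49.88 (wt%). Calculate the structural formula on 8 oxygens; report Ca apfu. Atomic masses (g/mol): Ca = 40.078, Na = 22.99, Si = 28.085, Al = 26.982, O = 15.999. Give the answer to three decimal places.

0.719 Ca apfu

Na2O (M=61.979): mol = 0.05115; Na = 0.10230, O = 0.05115.
CaO (M=56.077): mol = 0.26196; Ca = 0.26196, O = 0.26196.
Al2O3 (M=101.961): mol = 0.31375; Al = 0.62750, O = 0.94125.
SiO2 (M=60.083): mol = 0.83018; Si = 0.83018, O = 1.66036.
ΣO = 2.91472; factor = 8/ΣO = 2.74469.
Ca apfu = 0.26196 × 2.74469 = 0.719.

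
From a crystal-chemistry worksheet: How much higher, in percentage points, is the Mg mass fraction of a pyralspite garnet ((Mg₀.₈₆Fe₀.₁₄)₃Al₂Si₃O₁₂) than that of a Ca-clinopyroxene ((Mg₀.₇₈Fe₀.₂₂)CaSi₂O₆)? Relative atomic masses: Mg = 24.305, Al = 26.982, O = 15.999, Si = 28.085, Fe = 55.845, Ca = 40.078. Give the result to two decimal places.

6.58 percentage points

Mg in (Mg₀.₈₆Fe₀.₁₄)₃Al₂Si₃O₁₂: molar mass 416.369 g/mol; 2.58×24.305 = 62.707 g → 15.06 wt%.
Mg in (Mg₀.₇₈Fe₀.₂₂)CaSi₂O₆: molar mass 223.486 g/mol; 0.78×24.305 = 18.958 g → 8.48 wt%.
Difference = 15.06 − 8.48 = 6.58 percentage points.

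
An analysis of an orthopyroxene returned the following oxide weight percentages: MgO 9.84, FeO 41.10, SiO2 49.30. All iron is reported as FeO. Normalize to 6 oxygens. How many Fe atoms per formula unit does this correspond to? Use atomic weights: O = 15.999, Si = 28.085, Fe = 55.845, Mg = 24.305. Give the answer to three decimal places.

MgO: 9.84/40.304 = 0.24414 mol → 0.24414 mol Mg, 0.24414 mol O.
FeO: 41.10/71.844 = 0.57207 mol → 0.57207 mol Fe, 0.57207 mol O.
SiO2: 49.30/60.083 = 0.82053 mol → 0.82053 mol Si, 1.64106 mol O.
Total oxygen = 2.45727 mol. Normalization factor = 6/2.45727 = 2.44173.
Fe per 6 O = 0.57207 × 2.44173 = 1.397.

1.397 Fe apfu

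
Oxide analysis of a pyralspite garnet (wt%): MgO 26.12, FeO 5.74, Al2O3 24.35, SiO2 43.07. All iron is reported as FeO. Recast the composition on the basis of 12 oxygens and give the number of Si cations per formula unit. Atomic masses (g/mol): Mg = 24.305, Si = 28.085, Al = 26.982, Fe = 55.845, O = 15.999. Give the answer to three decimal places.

2.989 Si apfu

MgO: 26.12/40.304 = 0.64807 mol → 0.64807 mol Mg, 0.64807 mol O.
FeO: 5.74/71.844 = 0.07990 mol → 0.07990 mol Fe, 0.07990 mol O.
Al2O3: 24.35/101.961 = 0.23882 mol → 0.47764 mol Al, 0.71646 mol O.
SiO2: 43.07/60.083 = 0.71684 mol → 0.71684 mol Si, 1.43368 mol O.
Total oxygen = 2.87811 mol. Normalization factor = 12/2.87811 = 4.16940.
Si per 12 O = 0.71684 × 4.16940 = 2.989.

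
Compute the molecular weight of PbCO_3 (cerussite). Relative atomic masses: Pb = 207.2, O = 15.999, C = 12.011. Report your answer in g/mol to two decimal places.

The formula mass is the sum 1(207.2) + 1(12.011) + 3(15.999).

267.21 g/mol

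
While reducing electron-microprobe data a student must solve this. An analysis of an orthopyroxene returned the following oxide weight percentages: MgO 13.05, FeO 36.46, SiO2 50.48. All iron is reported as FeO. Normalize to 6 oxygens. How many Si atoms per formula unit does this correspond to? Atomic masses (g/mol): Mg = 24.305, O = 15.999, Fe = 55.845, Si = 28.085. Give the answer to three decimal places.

MgO (M=40.304): mol = 0.32379; Mg = 0.32379, O = 0.32379.
FeO (M=71.844): mol = 0.50749; Fe = 0.50749, O = 0.50749.
SiO2 (M=60.083): mol = 0.84017; Si = 0.84017, O = 1.68034.
ΣO = 2.51162; factor = 6/ΣO = 2.38890.
Si apfu = 0.84017 × 2.38890 = 2.007.

2.007 Si apfu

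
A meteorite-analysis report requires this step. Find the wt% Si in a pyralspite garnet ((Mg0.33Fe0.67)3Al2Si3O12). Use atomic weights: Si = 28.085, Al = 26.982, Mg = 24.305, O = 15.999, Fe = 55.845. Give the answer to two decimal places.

18.06 mass %

Formula mass = 0.99·24.305 + 2.01·55.845 + 2·26.982 + 3·28.085 + 12·15.999 = 466.517 g/mol, of which 84.255 g is Si.
So Si makes up 84.255/466.517 = 0.1806 of the mass, i.e. 18.06%.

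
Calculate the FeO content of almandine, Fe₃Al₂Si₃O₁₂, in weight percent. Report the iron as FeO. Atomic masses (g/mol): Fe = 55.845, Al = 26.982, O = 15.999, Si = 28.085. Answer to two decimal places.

43.30 wt%

Formula mass = 497.742 g/mol.
3 Fe → 3.0000 mol FeO per formula unit; M(FeO) = 71.844, so FeO mass = 215.532 g.
215.532/497.742 × 100 = 43.30 wt%.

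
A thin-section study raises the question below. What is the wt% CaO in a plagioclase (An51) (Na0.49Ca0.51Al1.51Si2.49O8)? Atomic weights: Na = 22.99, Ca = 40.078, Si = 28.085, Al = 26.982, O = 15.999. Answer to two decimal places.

10.58 wt%

Molar mass of Na0.49Ca0.51Al1.51Si2.49O8 = 0.49·22.99 + 0.51·40.078 + 1.51·26.982 + 2.49·28.085 + 8·15.999 = 270.371 g/mol.
Each formula unit contains 0.51 Ca, equivalent to 0.51/1 = 0.5100 mol CaO.
M(CaO) = 1×40.078 + 1×15.999 = 56.077 g/mol.
Mass of CaO per formula unit = 0.5100 × 56.077 = 28.599 g.
CaO wt% = 28.599 / 270.371 × 100 = 10.58%.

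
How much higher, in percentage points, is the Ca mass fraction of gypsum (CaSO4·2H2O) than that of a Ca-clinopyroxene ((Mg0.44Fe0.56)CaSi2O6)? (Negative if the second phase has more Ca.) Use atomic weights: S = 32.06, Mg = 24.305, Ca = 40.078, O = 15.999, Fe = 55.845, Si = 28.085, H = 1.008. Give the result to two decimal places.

M(CaSO4·2H2O) = 172.164 g/mol, so wt% Ca = 40.078/172.164 × 100 = 23.28%.
M((Mg0.44Fe0.56)CaSi2O6) = 234.209 g/mol, so wt% Ca = 40.078/234.209 × 100 = 17.11%.
23.28 − 17.11 = 6.17 pp.

6.17 percentage points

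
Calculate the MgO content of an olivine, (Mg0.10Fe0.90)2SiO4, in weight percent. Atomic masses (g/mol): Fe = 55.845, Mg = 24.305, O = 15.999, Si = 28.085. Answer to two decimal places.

4.08 wt%

Formula mass = 197.463 g/mol.
0.20 Mg → 0.2000 mol MgO per formula unit; M(MgO) = 40.304, so MgO mass = 8.061 g.
8.061/197.463 × 100 = 4.08 wt%.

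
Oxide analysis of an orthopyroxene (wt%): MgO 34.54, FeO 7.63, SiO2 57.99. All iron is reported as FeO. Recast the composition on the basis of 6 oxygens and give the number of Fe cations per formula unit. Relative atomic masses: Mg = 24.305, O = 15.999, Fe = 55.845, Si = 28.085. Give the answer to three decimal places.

34.54 wt% MgO ÷ 40.304 g/mol = 0.85699 mol, giving 0.85699 Mg and 0.85699 O.
7.63 wt% FeO ÷ 71.844 g/mol = 0.10620 mol, giving 0.10620 Fe and 0.10620 O.
57.99 wt% SiO2 ÷ 60.083 g/mol = 0.96516 mol, giving 0.96516 Si and 1.93032 O.
Oxygen sums to 2.89351; scaling by 6/2.89351 = 2.07361 puts the formula on 6 O.
Fe: 0.10620 × 2.07361 = 0.220 atoms per formula unit.

0.220 Fe apfu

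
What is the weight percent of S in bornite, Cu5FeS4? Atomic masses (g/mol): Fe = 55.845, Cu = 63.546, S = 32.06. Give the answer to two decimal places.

25.56 wt%

Formula mass = 5·63.546 + 1·55.845 + 4·32.06 = 501.815 g/mol, of which 128.240 g is S.
So S makes up 128.240/501.815 = 0.2556 of the mass, i.e. 25.56%.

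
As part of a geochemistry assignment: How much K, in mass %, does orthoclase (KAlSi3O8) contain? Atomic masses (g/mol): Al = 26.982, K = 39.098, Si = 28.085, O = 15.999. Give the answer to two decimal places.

14.05 mass %

Formula mass = 1·39.098 + 1·26.982 + 3·28.085 + 8·15.999 = 278.327 g/mol, of which 39.098 g is K.
So K makes up 39.098/278.327 = 0.1405 of the mass, i.e. 14.05%.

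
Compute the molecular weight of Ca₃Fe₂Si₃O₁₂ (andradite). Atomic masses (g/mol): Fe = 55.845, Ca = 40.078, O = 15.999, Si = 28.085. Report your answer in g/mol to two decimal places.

508.17 g/mol

The formula mass is the sum 3*40.078 + 2*55.845 + 3*28.085 + 12*15.999.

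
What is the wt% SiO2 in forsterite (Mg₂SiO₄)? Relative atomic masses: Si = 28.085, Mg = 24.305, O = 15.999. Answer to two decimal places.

Formula mass = 140.691 g/mol.
1 Si → 1.0000 mol SiO2 per formula unit; M(SiO2) = 60.083, so SiO2 mass = 60.083 g.
60.083/140.691 × 100 = 42.71 wt%.

42.71 wt%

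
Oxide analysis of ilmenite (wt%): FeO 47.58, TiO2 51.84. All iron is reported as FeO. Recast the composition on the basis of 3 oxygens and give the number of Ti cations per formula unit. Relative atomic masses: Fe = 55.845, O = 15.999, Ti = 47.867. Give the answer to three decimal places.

47.58 wt% FeO ÷ 71.844 g/mol = 0.66227 mol, giving 0.66227 Fe and 0.66227 O.
51.84 wt% TiO2 ÷ 79.865 g/mol = 0.64910 mol, giving 0.64910 Ti and 1.29820 O.
Oxygen sums to 1.96047; scaling by 3/1.96047 = 1.53025 puts the formula on 3 O.
Ti: 0.64910 × 1.53025 = 0.993 atoms per formula unit.

0.993 Ti apfu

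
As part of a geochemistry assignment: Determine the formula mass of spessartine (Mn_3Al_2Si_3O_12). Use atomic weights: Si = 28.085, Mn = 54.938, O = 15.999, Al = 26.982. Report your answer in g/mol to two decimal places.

495.02 g/mol

The formula mass is the sum 3·54.938 + 2·26.982 + 3·28.085 + 12·15.999.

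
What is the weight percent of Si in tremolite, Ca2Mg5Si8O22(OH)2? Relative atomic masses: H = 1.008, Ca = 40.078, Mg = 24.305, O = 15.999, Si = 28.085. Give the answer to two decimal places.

M(Ca2Mg5Si8O22(OH)2) = 812.353 g/mol.
Si contributes 8 × 28.085 = 224.680 g per mole.
224.680/812.353 = 0.2766 → 27.66%.

27.66 mass %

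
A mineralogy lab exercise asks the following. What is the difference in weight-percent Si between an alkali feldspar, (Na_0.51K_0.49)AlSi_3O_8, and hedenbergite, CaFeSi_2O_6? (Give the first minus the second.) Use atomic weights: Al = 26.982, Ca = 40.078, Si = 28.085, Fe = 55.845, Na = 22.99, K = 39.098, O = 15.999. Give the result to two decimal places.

Si in (Na_0.51K_0.49)AlSi_3O_8: molar mass 270.112 g/mol; 3×28.085 = 84.255 g → 31.19 wt%.
Si in CaFeSi_2O_6: molar mass 248.087 g/mol; 2×28.085 = 56.170 g → 22.64 wt%.
Difference = 31.19 − 22.64 = 8.55 percentage points.

8.55 percentage points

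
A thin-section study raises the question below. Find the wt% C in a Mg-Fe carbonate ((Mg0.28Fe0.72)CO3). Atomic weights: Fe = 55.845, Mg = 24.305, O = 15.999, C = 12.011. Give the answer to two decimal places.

11.22 weight percent

M((Mg0.28Fe0.72)CO3) = 107.022 g/mol.
C contributes 1 × 12.011 = 12.011 g per mole.
12.011/107.022 = 0.1122 → 11.22%.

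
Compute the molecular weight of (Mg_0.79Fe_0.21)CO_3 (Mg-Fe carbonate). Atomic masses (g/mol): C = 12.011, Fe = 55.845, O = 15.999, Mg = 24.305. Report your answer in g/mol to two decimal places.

The formula mass is the sum 0.79(24.305) + 0.21(55.845) + 1(12.011) + 3(15.999).

90.94 g/mol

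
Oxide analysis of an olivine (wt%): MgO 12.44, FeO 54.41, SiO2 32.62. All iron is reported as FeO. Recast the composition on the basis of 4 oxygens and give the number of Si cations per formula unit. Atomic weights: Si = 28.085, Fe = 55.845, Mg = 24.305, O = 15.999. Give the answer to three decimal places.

1.009 Si apfu

MgO (M=40.304): mol = 0.30865; Mg = 0.30865, O = 0.30865.
FeO (M=71.844): mol = 0.75734; Fe = 0.75734, O = 0.75734.
SiO2 (M=60.083): mol = 0.54292; Si = 0.54292, O = 1.08584.
ΣO = 2.15183; factor = 4/ΣO = 1.85888.
Si apfu = 0.54292 × 1.85888 = 1.009.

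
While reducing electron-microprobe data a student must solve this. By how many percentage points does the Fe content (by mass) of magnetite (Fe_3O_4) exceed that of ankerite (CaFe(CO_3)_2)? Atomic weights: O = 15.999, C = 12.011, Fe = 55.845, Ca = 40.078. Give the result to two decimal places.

46.50 percentage points

First mineral: 167.535 g Fe in 231.531 g formula = 72.36 wt% Fe.
Second mineral: 55.845 g Fe in 215.939 g formula = 25.86 wt% Fe.
72.36% − 25.86% gives a difference of 46.50 percentage points.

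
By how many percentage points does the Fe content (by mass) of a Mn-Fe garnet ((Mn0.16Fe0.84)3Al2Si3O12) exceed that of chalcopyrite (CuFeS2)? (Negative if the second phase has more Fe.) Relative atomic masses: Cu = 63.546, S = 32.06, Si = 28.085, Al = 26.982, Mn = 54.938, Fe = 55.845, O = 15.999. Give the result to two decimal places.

-2.13 percentage points

M((Mn0.16Fe0.84)3Al2Si3O12) = 497.307 g/mol, so wt% Fe = 140.729/497.307 × 100 = 28.30%.
M(CuFeS2) = 183.511 g/mol, so wt% Fe = 55.845/183.511 × 100 = 30.43%.
28.30 − 30.43 = -2.13 pp.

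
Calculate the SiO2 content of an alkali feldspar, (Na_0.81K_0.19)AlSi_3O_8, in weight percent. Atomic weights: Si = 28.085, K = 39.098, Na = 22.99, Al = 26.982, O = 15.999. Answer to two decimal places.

67.95 wt%

M((Na_0.81K_0.19)AlSi_3O_8) = 265.280 g/mol; M(SiO2) = 60.083 g/mol.
Moles SiO2 per formula unit = 3 Si ÷ 1 = 3.0000.
SiO2 fraction = (3.0000 × 60.083) / 265.280 = 180.249/265.280 = 0.6795.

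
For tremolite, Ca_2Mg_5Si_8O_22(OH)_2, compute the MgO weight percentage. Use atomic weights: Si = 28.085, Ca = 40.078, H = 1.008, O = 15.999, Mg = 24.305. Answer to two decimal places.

24.81 wt%

Molar mass of Ca_2Mg_5Si_8O_22(OH)_2 = 2*40.078 + 5*24.305 + 8*28.085 + 24*15.999 + 2*1.008 = 812.353 g/mol.
Each formula unit contains 5 Mg, equivalent to 5/1 = 5.0000 mol MgO.
M(MgO) = 1×24.305 + 1×15.999 = 40.304 g/mol.
Mass of MgO per formula unit = 5.0000 × 40.304 = 201.520 g.
MgO wt% = 201.520 / 812.353 × 100 = 24.81%.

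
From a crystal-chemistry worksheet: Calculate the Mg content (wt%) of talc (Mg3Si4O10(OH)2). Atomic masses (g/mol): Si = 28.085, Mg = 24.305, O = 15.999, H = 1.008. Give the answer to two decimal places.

M(Mg3Si4O10(OH)2) = 379.259 g/mol.
Mg contributes 3 × 24.305 = 72.915 g per mole.
72.915/379.259 = 0.1923 → 19.23%.

19.23 wt%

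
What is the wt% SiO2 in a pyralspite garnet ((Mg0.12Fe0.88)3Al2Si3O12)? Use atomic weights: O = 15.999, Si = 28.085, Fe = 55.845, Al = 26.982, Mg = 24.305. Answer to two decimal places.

37.06 wt%

Formula mass = 486.388 g/mol.
3 Si → 3.0000 mol SiO2 per formula unit; M(SiO2) = 60.083, so SiO2 mass = 180.249 g.
180.249/486.388 × 100 = 37.06 wt%.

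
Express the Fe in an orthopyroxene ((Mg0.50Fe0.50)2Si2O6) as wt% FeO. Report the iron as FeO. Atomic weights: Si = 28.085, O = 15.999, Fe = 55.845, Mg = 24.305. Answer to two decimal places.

30.93 wt%

Molar mass of (Mg0.50Fe0.50)2Si2O6 = 1·24.305 + 1·55.845 + 2·28.085 + 6·15.999 = 232.314 g/mol.
Each formula unit contains 1 Fe, equivalent to 1/1 = 1.0000 mol FeO.
M(FeO) = 1×55.845 + 1×15.999 = 71.844 g/mol.
Mass of FeO per formula unit = 1.0000 × 71.844 = 71.844 g.
FeO wt% = 71.844 / 232.314 × 100 = 30.93%.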